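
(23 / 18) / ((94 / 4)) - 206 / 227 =-81917 / 96021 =-0.85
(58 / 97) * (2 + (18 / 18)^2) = 1.79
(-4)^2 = 16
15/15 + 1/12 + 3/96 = 107/96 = 1.11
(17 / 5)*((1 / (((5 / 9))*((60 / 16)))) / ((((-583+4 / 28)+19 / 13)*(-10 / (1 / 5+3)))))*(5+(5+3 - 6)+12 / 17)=1144416 / 165334375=0.01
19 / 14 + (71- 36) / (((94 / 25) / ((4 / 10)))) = 3343 / 658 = 5.08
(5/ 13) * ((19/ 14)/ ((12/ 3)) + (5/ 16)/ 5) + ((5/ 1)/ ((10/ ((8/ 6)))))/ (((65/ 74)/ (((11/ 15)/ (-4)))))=0.02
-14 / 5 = -2.80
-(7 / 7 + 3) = -4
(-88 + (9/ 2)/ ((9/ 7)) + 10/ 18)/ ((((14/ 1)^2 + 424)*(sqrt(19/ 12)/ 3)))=-1511*sqrt(57)/ 35340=-0.32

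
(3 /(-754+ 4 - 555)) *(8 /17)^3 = -512 /2137155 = -0.00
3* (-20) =-60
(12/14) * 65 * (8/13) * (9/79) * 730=1576800/553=2851.36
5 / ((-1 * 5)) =-1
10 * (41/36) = 205/18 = 11.39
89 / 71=1.25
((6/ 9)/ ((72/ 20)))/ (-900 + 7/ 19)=-0.00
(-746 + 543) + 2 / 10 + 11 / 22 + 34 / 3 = -190.97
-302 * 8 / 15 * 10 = -4832 / 3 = -1610.67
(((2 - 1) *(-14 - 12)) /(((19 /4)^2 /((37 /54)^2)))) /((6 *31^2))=-71188 /758716227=-0.00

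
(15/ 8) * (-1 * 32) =-60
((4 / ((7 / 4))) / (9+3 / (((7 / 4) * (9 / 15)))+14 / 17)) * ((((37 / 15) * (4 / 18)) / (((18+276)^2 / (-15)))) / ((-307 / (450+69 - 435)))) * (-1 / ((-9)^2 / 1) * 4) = -0.00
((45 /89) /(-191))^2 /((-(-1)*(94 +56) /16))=216 /288966001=0.00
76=76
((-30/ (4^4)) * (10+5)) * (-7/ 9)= 175/ 128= 1.37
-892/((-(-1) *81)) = -892/81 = -11.01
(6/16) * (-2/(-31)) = 0.02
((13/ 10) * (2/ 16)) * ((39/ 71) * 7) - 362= -2052611/ 5680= -361.38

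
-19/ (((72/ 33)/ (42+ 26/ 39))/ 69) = -25637.33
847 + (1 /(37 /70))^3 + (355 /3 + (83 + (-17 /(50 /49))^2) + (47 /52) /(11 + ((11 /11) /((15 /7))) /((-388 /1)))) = 421331833017057119 /316138922677500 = 1332.74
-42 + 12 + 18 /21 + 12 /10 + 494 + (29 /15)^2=739927 /1575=469.79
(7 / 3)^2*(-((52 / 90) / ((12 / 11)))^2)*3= -1002001 / 218700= -4.58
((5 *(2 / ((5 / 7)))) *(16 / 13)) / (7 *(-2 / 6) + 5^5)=84 / 15223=0.01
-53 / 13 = -4.08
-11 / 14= -0.79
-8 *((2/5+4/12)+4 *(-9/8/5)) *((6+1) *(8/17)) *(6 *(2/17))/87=896/25143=0.04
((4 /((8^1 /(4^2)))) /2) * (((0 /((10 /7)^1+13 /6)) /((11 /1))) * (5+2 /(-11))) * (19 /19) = 0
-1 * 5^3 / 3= -125 / 3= -41.67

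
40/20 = 2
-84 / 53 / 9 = -28 / 159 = -0.18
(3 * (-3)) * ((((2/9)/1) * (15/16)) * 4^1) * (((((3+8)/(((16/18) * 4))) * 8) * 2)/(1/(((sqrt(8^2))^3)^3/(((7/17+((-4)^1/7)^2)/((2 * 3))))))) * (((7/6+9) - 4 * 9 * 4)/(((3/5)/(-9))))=-812929783546255.61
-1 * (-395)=395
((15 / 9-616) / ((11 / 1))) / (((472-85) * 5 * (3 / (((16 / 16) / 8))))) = -1843 / 1532520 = -0.00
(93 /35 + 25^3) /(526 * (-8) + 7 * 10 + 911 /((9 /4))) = -2461356 /587965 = -4.19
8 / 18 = 4 / 9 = 0.44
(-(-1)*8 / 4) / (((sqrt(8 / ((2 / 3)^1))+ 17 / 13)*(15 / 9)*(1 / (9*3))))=6.79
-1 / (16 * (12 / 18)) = -3 / 32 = -0.09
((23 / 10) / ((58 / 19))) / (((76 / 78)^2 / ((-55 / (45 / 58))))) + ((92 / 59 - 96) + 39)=-5008623 / 44840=-111.70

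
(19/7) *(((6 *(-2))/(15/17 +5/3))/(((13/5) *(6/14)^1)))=-1938/169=-11.47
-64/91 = -0.70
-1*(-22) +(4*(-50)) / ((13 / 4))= -514 / 13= -39.54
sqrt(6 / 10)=sqrt(15) / 5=0.77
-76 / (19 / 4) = -16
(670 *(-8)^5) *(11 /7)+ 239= -241498487 /7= -34499783.86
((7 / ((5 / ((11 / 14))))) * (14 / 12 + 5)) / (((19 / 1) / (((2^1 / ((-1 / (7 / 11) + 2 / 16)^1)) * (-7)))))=79772 / 23085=3.46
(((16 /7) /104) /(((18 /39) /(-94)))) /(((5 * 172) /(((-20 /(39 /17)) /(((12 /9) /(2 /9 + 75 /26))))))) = 0.11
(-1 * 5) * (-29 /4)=36.25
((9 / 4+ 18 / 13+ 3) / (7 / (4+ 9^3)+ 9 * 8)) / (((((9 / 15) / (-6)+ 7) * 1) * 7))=18325 / 9606506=0.00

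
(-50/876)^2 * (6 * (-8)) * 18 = -2.81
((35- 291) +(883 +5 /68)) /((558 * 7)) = 42641 /265608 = 0.16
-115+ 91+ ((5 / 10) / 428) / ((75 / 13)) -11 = -2246987 / 64200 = -35.00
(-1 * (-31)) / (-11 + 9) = -31 / 2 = -15.50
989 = 989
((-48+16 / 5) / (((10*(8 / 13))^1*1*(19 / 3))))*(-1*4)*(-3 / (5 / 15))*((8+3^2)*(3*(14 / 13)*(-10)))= 2159136 / 95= 22727.75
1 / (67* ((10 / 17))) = 17 / 670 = 0.03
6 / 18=1 / 3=0.33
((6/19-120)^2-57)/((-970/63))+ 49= -307323107/350170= -877.64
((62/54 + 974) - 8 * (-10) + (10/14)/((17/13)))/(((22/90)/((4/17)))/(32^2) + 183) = 69467054080/12041876679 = 5.77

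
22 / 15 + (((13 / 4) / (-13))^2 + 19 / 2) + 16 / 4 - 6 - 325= -75833 / 240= -315.97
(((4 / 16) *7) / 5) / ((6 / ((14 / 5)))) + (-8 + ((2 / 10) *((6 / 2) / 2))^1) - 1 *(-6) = -461 / 300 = -1.54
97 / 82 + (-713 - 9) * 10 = -591943 / 82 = -7218.82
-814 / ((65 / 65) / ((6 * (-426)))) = 2080584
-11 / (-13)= 11 / 13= 0.85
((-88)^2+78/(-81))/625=209062/16875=12.39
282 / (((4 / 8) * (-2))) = -282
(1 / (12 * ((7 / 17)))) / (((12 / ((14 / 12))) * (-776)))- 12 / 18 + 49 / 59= 6480149 / 39557376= 0.16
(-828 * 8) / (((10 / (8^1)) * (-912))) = 552 / 95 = 5.81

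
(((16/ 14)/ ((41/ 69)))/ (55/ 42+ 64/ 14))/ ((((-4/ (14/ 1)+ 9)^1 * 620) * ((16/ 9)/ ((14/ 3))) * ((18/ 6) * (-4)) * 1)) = -10143/ 766006280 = -0.00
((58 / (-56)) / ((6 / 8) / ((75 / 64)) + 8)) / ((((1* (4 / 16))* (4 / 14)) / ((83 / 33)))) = -60175 / 14256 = -4.22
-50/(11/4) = -200/11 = -18.18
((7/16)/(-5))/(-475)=7/38000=0.00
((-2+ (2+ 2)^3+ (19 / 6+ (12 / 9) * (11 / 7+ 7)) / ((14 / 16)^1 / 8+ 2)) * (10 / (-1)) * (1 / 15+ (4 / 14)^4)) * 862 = -889608870424 / 20420505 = -43564.49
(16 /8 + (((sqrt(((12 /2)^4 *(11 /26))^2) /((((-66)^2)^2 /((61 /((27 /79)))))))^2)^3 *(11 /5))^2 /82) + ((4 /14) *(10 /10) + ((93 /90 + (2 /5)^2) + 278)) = 14780686815728566885212267015328530632604561863612472347225244310159970108503 /52510788780743200811606988817889868553088007256613472949071445494367641600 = 281.48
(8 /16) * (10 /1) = 5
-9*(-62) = 558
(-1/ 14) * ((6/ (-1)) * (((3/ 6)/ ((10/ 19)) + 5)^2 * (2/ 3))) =2023/ 200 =10.12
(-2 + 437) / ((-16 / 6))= -1305 / 8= -163.12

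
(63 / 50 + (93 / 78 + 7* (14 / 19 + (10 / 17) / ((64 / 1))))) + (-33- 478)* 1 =-1690770883 / 3359200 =-503.33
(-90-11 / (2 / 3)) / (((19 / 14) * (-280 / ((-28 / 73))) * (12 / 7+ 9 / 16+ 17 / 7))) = -0.02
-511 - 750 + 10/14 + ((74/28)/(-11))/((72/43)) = -13975639/11088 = -1260.43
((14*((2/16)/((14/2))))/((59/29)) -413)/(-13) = 97439/3068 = 31.76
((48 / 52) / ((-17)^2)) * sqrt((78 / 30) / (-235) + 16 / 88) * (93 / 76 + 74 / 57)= 115 * sqrt(1141019) / 36905011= 0.00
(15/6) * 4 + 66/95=1016/95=10.69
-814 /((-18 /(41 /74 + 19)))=15917 /18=884.28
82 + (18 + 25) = 125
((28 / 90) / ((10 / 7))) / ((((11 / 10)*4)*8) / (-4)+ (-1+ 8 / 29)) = -1421 / 62145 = -0.02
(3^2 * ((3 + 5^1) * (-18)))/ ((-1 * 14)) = 648/ 7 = 92.57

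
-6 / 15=-2 / 5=-0.40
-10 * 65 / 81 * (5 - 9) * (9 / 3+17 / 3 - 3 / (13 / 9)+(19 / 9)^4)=451246400 / 531441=849.10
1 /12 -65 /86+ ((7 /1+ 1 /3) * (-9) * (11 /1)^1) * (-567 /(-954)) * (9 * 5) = -531036571 /27348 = -19417.75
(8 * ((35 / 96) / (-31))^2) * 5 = 6125 / 1107072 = 0.01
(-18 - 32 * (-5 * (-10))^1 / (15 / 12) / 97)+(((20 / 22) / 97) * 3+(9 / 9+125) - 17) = 83047 / 1067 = 77.83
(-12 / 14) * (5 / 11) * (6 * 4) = -720 / 77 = -9.35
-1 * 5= -5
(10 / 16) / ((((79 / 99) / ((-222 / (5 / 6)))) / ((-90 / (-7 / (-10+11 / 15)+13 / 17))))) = 3505545945 / 283768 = 12353.56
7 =7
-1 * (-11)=11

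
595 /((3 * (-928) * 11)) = -595 /30624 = -0.02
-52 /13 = -4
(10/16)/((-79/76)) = -0.60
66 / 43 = 1.53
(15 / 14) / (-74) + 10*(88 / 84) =4645 / 444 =10.46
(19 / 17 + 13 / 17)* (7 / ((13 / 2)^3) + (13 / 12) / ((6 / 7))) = 815836 / 336141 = 2.43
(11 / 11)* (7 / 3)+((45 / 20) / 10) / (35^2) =343027 / 147000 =2.33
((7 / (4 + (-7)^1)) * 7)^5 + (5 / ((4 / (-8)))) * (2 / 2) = -282477679 / 243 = -1162459.58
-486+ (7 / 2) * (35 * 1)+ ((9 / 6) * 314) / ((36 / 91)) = 9925 / 12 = 827.08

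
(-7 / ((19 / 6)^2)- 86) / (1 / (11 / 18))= -52.98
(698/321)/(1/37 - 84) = -0.03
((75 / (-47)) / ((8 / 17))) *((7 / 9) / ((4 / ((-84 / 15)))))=4165 / 1128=3.69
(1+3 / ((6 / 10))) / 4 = 3 / 2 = 1.50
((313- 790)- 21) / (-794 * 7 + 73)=498 / 5485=0.09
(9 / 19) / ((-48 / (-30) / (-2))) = -0.59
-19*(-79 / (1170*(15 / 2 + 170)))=1501 / 207675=0.01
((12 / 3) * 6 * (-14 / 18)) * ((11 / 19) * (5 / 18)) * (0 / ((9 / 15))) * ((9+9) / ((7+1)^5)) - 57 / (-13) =57 / 13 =4.38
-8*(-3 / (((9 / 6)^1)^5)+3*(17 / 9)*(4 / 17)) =-608 / 81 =-7.51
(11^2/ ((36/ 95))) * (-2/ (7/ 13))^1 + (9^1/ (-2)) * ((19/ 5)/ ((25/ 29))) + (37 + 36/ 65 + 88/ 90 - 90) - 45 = -14813622/ 11375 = -1302.30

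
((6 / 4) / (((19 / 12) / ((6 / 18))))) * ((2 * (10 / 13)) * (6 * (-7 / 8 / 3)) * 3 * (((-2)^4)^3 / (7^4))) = -368640 / 84721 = -4.35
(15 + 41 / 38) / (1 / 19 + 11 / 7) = 4277 / 432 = 9.90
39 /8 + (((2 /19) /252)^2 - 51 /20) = 133251247 /57312360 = 2.33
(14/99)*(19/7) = 38/99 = 0.38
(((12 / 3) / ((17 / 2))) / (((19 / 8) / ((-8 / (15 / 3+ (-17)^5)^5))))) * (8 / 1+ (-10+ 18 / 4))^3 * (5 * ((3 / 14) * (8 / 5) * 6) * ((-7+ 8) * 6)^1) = 0.00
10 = 10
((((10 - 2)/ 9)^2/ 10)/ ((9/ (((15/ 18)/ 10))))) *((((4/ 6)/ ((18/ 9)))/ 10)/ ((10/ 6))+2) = 0.00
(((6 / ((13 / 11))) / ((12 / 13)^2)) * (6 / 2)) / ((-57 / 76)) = -143 / 6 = -23.83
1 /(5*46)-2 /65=-0.03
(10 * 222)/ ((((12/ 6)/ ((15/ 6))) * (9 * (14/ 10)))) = 4625/ 21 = 220.24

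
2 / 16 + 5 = 41 / 8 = 5.12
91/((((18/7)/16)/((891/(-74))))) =-252252/37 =-6817.62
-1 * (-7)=7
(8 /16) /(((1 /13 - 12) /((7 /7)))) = -13 /310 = -0.04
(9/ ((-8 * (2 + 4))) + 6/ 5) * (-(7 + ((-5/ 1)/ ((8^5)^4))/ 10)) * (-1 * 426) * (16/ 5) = 278478966065747032259739/ 28823037615171174400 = 9661.68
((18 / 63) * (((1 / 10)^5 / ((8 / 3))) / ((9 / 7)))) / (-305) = -1 / 366000000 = -0.00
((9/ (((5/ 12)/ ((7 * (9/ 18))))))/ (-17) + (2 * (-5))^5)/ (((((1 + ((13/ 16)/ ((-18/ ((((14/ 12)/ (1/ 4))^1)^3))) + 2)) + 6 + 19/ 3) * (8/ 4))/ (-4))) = 16524734832/ 887825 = 18612.60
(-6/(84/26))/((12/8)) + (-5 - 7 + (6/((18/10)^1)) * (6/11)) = -2638/231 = -11.42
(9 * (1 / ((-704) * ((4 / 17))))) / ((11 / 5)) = -765 / 30976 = -0.02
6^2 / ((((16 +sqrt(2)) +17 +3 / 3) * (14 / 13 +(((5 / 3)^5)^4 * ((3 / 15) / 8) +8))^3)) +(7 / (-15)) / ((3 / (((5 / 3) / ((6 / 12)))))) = -128116688820566079571604290986198498270521235166 / 247082187102109557823592442158400996869657037411-858317181517670391898259279547773952 * sqrt(2) / 9151192114892946586058979339200036921098408793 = -0.52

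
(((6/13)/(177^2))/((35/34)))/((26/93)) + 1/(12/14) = 144137129/123540690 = 1.17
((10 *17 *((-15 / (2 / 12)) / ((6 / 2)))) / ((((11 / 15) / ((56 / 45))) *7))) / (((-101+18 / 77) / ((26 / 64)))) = 38675 / 7759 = 4.98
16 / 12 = 4 / 3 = 1.33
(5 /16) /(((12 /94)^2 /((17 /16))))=187765 /9216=20.37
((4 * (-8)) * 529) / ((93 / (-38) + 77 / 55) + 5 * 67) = -3216320 / 63451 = -50.69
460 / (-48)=-115 / 12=-9.58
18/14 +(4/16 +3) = 127/28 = 4.54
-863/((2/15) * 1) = -12945/2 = -6472.50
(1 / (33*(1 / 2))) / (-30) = -1 / 495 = -0.00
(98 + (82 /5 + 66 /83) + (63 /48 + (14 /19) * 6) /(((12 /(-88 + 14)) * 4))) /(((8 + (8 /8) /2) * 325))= 8257149 /214472000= 0.04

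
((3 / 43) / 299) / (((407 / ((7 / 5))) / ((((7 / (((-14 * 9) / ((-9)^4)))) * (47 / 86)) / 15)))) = -239841 / 22501035700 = -0.00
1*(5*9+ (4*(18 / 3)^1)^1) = 69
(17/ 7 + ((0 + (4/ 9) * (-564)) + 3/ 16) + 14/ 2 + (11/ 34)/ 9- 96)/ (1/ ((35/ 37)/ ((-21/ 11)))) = 317629565/ 1902096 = 166.99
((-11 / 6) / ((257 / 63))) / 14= -33 / 1028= -0.03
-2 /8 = -1 /4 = -0.25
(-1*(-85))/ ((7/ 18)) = 1530/ 7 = 218.57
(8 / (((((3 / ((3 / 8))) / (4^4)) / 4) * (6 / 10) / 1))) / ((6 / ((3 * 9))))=7680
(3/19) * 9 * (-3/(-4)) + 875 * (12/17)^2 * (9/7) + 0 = 12335409/21964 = 561.62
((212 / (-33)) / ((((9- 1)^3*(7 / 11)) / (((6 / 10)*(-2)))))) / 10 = 53 / 22400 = 0.00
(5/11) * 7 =35/11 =3.18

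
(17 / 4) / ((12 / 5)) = 85 / 48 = 1.77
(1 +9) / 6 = 5 / 3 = 1.67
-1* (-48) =48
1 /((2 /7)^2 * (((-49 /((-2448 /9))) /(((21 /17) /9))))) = 28 /3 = 9.33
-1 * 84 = -84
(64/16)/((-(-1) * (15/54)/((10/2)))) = 72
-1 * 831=-831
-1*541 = -541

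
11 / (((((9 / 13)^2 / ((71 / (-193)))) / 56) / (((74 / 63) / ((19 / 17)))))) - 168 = -1777442120 / 2673243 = -664.90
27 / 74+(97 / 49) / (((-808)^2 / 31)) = 431980795 / 1183642432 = 0.36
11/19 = 0.58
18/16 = 9/8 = 1.12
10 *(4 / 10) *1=4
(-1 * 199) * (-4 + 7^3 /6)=-63481 /6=-10580.17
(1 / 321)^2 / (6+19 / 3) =1 / 1270839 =0.00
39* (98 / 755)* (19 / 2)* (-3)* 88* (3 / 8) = -3594591 / 755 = -4761.05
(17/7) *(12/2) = 102/7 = 14.57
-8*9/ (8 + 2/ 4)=-144/ 17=-8.47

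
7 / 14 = 1 / 2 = 0.50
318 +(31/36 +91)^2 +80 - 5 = 11445577/1296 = 8831.46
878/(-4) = -439/2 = -219.50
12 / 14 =0.86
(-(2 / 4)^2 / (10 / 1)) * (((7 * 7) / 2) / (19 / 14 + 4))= -343 / 3000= -0.11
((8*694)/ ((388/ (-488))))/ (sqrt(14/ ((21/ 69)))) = -338672*sqrt(46)/ 2231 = -1029.58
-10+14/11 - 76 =-932/11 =-84.73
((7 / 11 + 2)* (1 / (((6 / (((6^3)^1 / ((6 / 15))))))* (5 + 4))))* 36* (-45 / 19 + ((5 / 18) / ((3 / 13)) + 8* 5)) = 23110100 / 627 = 36858.21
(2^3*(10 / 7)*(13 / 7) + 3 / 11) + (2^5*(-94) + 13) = -1602718 / 539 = -2973.50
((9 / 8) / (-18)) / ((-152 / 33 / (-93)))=-1.26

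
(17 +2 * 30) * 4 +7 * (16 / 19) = 5964 / 19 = 313.89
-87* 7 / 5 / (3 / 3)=-609 / 5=-121.80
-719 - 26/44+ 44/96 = -189851/264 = -719.13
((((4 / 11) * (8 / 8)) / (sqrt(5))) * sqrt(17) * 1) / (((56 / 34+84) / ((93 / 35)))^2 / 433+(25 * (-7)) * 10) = -2164619826 * sqrt(85) / 52014749219125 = -0.00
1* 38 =38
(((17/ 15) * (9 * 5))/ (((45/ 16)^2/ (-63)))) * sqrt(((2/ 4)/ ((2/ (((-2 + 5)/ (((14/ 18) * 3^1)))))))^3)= -4896 * sqrt(7)/ 175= -74.02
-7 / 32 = -0.22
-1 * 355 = -355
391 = 391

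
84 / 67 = 1.25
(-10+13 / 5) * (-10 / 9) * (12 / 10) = 148 / 15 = 9.87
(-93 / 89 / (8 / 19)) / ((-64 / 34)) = 30039 / 22784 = 1.32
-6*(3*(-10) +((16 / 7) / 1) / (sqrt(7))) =180 - 96*sqrt(7) / 49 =174.82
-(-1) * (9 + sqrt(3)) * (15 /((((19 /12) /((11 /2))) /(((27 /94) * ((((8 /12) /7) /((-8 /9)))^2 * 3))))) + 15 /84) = 485875 * sqrt(3) /700112 + 4372875 /700112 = 7.45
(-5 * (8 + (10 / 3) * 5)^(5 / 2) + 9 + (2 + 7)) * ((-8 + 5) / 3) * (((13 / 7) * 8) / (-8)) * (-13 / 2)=-1521 / 7 + 2313610 * sqrt(222) / 189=182174.32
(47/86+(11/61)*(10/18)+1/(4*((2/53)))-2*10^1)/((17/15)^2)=-3535025/356728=-9.91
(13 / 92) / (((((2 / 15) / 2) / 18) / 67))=117585 / 46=2556.20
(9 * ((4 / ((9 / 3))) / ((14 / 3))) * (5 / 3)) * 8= 240 / 7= 34.29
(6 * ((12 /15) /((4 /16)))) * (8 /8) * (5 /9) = 32 /3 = 10.67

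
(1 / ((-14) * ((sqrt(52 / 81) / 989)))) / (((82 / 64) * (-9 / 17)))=134504 * sqrt(13) / 3731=129.98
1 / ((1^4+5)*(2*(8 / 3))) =1 / 32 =0.03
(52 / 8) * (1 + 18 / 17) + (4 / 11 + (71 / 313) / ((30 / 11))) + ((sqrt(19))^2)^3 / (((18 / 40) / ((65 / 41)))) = 2611010245583 / 107989695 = 24178.33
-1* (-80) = 80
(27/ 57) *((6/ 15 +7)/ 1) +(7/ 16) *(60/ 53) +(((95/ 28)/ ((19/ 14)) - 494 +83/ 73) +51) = -640078607/ 1470220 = -435.36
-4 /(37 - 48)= 4 /11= 0.36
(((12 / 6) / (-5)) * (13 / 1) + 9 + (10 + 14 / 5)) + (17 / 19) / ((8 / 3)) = 12871 / 760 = 16.94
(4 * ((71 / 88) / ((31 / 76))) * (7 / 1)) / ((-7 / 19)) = -51262 / 341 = -150.33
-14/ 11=-1.27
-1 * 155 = -155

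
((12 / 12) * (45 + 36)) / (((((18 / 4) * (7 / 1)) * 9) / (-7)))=-2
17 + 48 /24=19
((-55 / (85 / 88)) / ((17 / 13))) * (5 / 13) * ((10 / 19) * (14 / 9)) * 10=-6776000 / 49419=-137.11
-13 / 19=-0.68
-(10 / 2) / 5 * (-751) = 751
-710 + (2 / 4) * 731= -689 / 2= -344.50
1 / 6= 0.17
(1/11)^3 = 1/1331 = 0.00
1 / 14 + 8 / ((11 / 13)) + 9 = 2853 / 154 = 18.53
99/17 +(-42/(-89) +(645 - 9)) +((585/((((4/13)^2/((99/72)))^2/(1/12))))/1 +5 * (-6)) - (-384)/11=11921580467985/1090715648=10930.05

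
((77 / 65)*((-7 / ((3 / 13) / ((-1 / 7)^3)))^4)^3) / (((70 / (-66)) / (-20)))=867405630713908 / 169690201976865993059469735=0.00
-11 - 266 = -277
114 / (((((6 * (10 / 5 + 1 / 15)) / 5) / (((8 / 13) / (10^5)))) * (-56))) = -0.00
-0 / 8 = 0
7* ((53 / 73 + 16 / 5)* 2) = 20062 / 365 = 54.96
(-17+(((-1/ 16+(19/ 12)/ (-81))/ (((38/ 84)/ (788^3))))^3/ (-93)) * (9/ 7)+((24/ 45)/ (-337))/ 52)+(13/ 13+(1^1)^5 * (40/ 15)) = 7972185273492623960804263240304150078/ 825086642187015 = 9662240140455019172322.35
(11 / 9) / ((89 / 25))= 275 / 801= 0.34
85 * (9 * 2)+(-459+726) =1797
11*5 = 55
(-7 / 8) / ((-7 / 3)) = 3 / 8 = 0.38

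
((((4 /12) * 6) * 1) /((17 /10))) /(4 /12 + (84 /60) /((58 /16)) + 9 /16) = 139200 /151691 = 0.92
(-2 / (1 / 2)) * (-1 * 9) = 36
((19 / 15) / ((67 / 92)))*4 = 6992 / 1005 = 6.96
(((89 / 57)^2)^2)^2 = 3936588805702081 / 111429157112001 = 35.33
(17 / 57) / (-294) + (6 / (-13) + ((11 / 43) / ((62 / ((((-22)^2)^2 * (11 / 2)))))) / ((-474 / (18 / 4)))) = -1168436631365 / 22941551178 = -50.93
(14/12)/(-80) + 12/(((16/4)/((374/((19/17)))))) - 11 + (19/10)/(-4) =1810147/1824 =992.41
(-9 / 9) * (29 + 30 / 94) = -1378 / 47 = -29.32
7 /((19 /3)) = 21 /19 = 1.11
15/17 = 0.88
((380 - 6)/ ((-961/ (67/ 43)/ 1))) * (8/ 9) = -200464/ 371907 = -0.54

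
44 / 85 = 0.52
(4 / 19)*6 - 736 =-13960 / 19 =-734.74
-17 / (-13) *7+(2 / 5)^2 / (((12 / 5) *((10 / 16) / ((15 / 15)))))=9029 / 975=9.26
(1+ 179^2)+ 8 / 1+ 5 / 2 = 64105 / 2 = 32052.50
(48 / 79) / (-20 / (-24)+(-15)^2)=288 / 107045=0.00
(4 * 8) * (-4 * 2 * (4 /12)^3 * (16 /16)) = -256 /27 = -9.48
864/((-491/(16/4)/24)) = -82944/491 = -168.93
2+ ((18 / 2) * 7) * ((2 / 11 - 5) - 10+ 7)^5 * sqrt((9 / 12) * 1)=2 - 148184510544 * sqrt(3) / 161051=-1593673.92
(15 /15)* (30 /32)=15 /16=0.94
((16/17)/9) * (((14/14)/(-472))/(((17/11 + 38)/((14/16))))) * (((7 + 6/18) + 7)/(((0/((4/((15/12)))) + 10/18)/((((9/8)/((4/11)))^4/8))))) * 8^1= -35339259879/3049993011200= -0.01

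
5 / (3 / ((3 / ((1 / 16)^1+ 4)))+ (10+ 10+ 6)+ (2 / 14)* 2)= 0.16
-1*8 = -8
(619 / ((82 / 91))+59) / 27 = 20389 / 738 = 27.63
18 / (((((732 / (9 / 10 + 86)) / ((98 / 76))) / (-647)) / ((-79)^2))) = -515816908761 / 46360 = -11126335.39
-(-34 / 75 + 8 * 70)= -41966 / 75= -559.55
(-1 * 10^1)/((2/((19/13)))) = -7.31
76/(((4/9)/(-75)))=-12825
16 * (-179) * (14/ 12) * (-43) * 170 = 73275440/ 3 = 24425146.67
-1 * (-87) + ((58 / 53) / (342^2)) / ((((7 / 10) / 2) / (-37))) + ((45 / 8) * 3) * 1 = 9014943701 / 86787288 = 103.87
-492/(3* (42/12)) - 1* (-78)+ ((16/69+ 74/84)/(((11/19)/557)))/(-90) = 3681287/191268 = 19.25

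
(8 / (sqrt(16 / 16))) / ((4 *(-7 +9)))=1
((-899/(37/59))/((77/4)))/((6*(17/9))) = -318246/48433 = -6.57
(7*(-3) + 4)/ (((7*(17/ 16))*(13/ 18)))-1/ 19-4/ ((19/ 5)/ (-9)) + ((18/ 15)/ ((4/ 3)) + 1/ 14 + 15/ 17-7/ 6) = 6122561/ 881790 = 6.94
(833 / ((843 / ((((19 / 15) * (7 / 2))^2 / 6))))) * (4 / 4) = 14734937 / 4552200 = 3.24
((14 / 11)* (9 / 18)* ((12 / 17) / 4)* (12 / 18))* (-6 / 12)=-7 / 187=-0.04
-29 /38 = -0.76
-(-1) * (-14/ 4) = -7/ 2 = -3.50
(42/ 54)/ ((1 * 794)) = 7/ 7146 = 0.00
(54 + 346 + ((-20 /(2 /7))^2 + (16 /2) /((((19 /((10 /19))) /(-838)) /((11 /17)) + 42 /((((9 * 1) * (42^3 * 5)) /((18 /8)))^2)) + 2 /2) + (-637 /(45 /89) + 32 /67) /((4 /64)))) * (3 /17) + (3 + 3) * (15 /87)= -291727680992227243264846 /111430729295323274985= -2618.02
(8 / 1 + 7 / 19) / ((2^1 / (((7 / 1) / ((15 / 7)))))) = 2597 / 190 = 13.67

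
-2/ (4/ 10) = -5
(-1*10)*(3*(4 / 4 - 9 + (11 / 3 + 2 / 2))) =100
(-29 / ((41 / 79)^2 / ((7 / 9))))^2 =1605093887929 / 228886641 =7012.61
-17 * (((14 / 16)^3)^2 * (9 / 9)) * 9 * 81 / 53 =-1458024057 / 13893632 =-104.94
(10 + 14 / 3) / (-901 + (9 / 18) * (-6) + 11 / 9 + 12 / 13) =-1716 / 105517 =-0.02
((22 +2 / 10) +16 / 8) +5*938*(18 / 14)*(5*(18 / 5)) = 542821 / 5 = 108564.20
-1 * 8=-8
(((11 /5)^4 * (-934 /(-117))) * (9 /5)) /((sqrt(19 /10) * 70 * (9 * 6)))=6837347 * sqrt(190) /1458843750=0.06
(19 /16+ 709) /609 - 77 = -738925 /9744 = -75.83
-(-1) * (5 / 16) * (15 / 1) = 75 / 16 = 4.69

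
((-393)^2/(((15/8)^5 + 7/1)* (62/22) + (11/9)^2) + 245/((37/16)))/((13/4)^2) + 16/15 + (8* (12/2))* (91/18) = 100174941150339752/236960683652355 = 422.75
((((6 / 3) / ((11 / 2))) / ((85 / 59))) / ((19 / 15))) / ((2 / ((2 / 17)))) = 708 / 60401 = 0.01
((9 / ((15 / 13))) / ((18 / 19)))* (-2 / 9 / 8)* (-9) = 247 / 120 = 2.06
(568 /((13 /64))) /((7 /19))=690688 /91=7589.98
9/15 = 3/5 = 0.60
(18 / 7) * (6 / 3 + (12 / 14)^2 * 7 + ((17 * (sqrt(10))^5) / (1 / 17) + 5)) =1530 / 49 + 520200 * sqrt(10) / 7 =235033.63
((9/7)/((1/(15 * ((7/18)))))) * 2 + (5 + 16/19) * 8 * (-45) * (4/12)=-13035/19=-686.05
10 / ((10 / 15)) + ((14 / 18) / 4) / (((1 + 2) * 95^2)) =15.00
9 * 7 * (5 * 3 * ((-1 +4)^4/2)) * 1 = 76545/2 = 38272.50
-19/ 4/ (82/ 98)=-931/ 164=-5.68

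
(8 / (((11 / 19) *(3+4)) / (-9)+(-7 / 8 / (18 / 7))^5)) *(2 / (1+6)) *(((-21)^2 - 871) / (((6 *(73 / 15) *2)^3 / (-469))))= -1059154562580480000 / 208164739186113451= -5.09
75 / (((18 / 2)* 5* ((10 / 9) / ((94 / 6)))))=47 / 2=23.50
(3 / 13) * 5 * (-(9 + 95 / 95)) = -150 / 13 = -11.54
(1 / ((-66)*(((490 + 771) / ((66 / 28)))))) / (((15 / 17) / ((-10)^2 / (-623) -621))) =6578711 / 329953260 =0.02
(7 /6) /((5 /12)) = 14 /5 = 2.80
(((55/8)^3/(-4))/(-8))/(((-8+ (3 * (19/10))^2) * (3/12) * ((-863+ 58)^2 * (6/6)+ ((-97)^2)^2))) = 4159375/223636707731456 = 0.00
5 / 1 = 5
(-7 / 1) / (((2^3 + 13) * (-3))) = 1 / 9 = 0.11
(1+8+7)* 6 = 96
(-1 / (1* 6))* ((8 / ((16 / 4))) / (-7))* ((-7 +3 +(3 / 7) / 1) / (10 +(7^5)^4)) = -0.00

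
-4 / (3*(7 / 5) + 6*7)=-20 / 231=-0.09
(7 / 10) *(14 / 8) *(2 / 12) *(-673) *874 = -14410949 / 120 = -120091.24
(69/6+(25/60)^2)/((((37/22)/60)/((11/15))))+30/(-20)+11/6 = 203623/666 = 305.74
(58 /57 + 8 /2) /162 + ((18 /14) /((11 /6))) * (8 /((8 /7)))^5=11786.76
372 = 372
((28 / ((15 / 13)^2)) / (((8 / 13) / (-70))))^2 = 11589168409 / 2025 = 5723046.13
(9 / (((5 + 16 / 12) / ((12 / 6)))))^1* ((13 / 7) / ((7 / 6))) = 4212 / 931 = 4.52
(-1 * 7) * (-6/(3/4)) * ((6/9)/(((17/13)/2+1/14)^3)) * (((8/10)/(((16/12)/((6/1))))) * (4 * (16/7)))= 192914176/59895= 3220.87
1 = 1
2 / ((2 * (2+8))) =1 / 10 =0.10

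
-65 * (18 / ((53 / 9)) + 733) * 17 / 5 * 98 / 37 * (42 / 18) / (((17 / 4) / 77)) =-107153230184 / 5883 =-18214045.59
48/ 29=1.66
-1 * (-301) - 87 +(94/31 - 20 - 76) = 3752/31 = 121.03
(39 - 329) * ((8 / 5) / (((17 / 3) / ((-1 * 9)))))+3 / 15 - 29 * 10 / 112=3496467 / 4760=734.55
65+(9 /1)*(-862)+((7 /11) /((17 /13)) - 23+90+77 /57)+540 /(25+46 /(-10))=-80983798 /10659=-7597.69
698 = 698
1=1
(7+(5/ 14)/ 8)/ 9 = 263/ 336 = 0.78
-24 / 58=-0.41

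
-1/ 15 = -0.07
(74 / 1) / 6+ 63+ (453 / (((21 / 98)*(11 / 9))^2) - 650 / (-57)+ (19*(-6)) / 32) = 245983453 / 36784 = 6687.24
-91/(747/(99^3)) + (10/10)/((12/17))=-117728201/996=-118201.01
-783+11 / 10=-7819 / 10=-781.90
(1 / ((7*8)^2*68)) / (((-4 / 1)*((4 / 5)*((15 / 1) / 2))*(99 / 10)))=-5 / 253338624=-0.00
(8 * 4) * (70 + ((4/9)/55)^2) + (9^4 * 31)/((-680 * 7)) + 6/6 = 512777487269/233263800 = 2198.27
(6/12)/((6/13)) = 13/12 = 1.08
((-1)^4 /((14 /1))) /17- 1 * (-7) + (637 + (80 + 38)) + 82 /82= 181595 /238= 763.00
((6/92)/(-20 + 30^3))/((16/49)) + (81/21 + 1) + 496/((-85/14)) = -36313401583/472603264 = -76.84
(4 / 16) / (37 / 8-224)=-2 / 1755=-0.00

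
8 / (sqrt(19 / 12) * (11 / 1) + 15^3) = 324000 / 136685201-176 * sqrt(57) / 136685201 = 0.00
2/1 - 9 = -7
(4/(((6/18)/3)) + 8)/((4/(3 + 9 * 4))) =429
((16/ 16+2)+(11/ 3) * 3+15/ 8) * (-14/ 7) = -127/ 4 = -31.75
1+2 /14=8 /7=1.14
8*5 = 40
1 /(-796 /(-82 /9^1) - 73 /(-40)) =1640 /146273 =0.01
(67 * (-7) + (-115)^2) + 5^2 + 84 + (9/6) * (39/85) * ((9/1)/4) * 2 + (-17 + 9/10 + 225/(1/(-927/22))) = 12608719/3740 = 3371.32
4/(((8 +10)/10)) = 20/9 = 2.22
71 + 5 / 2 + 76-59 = 181 / 2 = 90.50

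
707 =707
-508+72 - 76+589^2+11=346420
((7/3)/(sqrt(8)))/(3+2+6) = 7 *sqrt(2)/132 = 0.07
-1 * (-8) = 8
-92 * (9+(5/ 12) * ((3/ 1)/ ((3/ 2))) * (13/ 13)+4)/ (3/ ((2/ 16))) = -1909/ 36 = -53.03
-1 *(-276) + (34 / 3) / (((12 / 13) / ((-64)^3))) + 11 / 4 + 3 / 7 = -811003183 / 252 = -3218266.60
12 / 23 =0.52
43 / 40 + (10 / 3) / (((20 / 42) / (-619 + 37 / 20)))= -4318.98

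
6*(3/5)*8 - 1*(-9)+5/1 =42.80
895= 895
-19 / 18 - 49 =-901 / 18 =-50.06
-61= -61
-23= -23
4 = 4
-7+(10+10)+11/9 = 128/9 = 14.22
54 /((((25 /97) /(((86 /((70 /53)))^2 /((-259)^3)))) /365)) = -1985989758534 /106415621375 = -18.66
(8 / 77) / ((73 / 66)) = 48 / 511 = 0.09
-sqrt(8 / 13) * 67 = -134 * sqrt(26) / 13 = -52.56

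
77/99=7/9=0.78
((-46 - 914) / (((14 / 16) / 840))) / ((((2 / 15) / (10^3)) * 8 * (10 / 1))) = -86400000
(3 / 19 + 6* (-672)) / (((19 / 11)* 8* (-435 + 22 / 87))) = 73310985 / 109232824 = 0.67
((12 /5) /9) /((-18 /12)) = -8 /45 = -0.18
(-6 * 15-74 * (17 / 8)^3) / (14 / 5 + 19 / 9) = -9216945 / 56576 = -162.91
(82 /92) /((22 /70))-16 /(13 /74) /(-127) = 2968289 /835406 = 3.55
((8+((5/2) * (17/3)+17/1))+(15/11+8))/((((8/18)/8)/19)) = 182571/11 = 16597.36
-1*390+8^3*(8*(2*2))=15994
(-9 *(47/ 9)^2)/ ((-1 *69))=2209/ 621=3.56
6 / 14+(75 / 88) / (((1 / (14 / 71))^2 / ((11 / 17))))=539907 / 1199758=0.45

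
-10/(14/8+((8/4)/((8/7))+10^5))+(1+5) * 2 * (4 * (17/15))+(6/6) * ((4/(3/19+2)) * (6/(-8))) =2173471969/41001435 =53.01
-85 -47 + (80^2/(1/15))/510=956/17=56.24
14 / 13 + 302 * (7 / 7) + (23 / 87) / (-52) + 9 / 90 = 527519 / 1740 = 303.17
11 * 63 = 693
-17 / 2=-8.50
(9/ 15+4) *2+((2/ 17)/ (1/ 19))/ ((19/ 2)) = 802/ 85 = 9.44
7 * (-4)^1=-28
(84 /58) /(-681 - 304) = -42 /28565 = -0.00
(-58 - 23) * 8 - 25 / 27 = -17521 / 27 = -648.93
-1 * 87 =-87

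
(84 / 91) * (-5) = -60 / 13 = -4.62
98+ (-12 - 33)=53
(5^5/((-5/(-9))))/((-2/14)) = -39375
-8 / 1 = -8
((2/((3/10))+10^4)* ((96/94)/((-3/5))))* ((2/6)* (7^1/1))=-16811200/423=-39742.79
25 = 25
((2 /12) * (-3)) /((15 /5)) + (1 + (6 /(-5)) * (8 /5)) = -1.09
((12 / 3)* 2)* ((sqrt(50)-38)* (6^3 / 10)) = -32832 / 5 +864* sqrt(2) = -5344.52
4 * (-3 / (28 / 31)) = -93 / 7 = -13.29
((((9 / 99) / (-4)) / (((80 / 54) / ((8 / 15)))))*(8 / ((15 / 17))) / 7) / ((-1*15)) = 34 / 48125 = 0.00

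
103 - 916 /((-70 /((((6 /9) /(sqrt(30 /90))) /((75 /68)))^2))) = 69305543 /590625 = 117.34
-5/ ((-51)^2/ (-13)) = 65/ 2601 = 0.02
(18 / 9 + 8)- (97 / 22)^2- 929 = -938.44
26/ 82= 13/ 41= 0.32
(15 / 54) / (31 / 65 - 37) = -325 / 42732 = -0.01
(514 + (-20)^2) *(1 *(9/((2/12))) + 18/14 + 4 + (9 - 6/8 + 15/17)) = 14883119/238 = 62534.11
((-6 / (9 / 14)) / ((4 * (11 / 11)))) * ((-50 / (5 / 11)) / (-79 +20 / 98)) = -3430 / 1053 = -3.26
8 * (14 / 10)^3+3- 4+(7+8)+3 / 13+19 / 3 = 207266 / 4875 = 42.52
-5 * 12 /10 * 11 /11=-6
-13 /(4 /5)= -65 /4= -16.25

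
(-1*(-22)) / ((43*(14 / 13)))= 143 / 301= 0.48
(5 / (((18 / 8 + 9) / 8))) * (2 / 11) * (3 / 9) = 64 / 297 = 0.22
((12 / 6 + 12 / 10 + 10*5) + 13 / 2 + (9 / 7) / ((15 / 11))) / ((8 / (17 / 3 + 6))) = 1415 / 16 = 88.44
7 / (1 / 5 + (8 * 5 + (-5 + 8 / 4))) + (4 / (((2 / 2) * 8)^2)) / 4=1213 / 5952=0.20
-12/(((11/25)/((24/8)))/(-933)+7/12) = -3358800/163231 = -20.58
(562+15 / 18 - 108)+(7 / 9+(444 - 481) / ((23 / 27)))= 170641 / 414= 412.18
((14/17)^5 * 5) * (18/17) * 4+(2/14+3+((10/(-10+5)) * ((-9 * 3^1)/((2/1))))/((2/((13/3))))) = 23541355007/337925966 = 69.66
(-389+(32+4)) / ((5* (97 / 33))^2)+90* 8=168977583 / 235225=718.37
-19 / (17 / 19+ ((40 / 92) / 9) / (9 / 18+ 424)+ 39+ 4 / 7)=-444102561 / 945851486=-0.47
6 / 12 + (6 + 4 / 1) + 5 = 31 / 2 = 15.50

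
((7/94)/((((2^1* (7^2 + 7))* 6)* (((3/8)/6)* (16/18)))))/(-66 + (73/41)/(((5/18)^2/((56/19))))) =19475/19633216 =0.00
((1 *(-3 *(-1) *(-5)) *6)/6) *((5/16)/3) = -25/16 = -1.56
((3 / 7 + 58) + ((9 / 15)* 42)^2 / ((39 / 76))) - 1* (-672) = 4477069 / 2275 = 1967.94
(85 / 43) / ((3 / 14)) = 1190 / 129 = 9.22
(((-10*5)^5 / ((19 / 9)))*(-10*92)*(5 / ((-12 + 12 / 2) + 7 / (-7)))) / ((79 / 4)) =-51750000000000 / 10507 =-4925287903.30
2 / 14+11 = 78 / 7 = 11.14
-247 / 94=-2.63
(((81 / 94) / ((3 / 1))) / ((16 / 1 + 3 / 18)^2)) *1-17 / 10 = -7512931 / 4422230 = -1.70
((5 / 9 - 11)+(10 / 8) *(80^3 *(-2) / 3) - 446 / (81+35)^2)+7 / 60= -129180736873 / 302760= -426677.03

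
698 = 698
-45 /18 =-5 /2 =-2.50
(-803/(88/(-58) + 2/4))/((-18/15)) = -116435/177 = -657.82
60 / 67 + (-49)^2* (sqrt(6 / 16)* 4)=5882.12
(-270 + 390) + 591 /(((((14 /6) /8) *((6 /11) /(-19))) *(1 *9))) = -162172 /21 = -7722.48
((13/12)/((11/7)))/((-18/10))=-455/1188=-0.38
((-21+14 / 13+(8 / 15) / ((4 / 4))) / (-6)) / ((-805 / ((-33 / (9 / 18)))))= 41591 / 156975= 0.26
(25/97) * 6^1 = 150/97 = 1.55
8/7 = 1.14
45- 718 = -673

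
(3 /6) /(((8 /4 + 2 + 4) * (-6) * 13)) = -1 /1248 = -0.00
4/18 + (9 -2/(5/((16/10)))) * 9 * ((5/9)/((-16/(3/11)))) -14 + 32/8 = -7553/720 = -10.49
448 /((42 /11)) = 352 /3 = 117.33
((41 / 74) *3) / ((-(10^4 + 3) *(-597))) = 41 / 147304178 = 0.00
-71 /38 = -1.87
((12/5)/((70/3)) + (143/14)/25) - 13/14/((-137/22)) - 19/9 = -625993/431550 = -1.45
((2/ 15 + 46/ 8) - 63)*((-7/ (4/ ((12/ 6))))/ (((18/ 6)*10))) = 23989/ 3600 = 6.66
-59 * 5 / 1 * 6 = -1770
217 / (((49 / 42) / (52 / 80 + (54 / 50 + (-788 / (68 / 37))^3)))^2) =59774210075993656533983753697 / 60343922500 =990558909656455569.89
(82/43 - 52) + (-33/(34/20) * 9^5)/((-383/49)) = 41043335496/279973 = 146597.48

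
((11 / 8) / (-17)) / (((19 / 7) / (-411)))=12.25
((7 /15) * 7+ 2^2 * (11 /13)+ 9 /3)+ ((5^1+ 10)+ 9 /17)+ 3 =28.18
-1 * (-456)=456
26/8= 13/4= 3.25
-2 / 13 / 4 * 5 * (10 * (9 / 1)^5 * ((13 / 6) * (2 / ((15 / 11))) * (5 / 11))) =-164025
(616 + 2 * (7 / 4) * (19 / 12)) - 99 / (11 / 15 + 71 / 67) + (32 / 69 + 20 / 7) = 661070743 / 1160488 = 569.65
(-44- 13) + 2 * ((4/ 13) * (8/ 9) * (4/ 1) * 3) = -50.44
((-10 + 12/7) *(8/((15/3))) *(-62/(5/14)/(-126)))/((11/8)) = -230144/17325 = -13.28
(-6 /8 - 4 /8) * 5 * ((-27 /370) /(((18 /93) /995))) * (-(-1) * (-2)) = -1388025 /296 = -4689.27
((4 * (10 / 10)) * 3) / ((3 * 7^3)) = 4 / 343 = 0.01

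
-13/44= -0.30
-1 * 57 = -57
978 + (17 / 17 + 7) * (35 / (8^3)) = 62627 / 64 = 978.55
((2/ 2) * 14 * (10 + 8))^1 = 252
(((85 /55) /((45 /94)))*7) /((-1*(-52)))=5593 /12870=0.43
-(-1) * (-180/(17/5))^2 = 810000/289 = 2802.77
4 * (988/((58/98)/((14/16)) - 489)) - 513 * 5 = -430980211/167495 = -2573.09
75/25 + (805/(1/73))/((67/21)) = 1234266/67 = 18421.88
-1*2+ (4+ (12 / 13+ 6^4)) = 16886 / 13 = 1298.92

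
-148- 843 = -991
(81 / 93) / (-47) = -27 / 1457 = -0.02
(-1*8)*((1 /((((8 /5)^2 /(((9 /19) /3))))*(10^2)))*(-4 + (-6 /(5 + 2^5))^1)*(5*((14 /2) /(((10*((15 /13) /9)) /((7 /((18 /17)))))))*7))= 5836831 /224960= 25.95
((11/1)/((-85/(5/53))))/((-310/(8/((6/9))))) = 66/139655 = 0.00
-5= -5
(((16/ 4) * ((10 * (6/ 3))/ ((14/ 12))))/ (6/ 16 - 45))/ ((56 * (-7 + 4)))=160/ 17493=0.01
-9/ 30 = -3/ 10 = -0.30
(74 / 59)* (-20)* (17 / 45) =-5032 / 531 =-9.48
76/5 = 15.20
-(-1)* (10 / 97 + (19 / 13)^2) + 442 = 7282413 / 16393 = 444.24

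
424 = 424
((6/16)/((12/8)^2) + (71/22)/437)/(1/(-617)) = -1548670/14421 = -107.39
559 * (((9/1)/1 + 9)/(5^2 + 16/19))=191178/491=389.36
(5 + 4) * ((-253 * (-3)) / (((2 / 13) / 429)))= 19048243.50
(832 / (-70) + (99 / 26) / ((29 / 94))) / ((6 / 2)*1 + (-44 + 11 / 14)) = -0.01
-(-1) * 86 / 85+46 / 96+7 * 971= 6798.49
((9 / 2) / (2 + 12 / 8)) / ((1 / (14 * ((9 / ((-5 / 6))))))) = -972 / 5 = -194.40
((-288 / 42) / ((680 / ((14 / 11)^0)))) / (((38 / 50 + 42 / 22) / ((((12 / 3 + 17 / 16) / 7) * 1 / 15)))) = -891 / 4891376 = -0.00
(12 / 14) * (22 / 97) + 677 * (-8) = -3677332 / 679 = -5415.81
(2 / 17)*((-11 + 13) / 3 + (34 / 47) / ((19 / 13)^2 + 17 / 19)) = 207055 / 1943967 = 0.11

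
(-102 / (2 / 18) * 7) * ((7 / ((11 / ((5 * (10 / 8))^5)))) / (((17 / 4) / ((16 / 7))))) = -1845703125 / 88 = -20973899.15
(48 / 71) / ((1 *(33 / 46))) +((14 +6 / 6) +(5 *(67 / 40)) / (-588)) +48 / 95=5735475367 / 349013280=16.43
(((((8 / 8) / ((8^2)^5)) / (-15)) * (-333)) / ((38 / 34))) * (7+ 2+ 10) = 1887 / 5368709120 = 0.00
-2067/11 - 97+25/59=-184631/649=-284.49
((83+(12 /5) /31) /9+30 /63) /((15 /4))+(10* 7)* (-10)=-102153344 /146475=-697.41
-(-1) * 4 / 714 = 2 / 357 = 0.01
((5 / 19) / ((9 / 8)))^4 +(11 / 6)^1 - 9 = -12250397161 / 1710072162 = -7.16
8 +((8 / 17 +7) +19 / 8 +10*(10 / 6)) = 14081 / 408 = 34.51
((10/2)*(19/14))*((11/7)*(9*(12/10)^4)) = 1218888/6125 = 199.00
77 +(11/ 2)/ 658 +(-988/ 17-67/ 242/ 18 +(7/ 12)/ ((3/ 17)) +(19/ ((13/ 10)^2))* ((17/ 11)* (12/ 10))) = 177173542867/ 4117365252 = 43.03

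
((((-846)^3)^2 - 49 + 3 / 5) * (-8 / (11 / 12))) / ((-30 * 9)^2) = -14665003452567265904 / 334125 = -43890769779475.54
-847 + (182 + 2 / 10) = -3324 / 5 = -664.80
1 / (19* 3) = 1 / 57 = 0.02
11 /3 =3.67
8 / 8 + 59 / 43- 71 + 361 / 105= -65.19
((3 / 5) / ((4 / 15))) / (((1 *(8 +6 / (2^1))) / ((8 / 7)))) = 0.23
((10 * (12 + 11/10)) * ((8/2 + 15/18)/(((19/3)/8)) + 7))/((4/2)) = 32619/38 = 858.39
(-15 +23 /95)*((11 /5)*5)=-15422 /95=-162.34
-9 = -9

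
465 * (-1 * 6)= -2790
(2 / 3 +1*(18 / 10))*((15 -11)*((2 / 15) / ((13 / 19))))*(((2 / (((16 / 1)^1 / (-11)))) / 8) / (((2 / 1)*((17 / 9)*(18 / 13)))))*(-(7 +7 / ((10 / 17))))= 162393 / 136000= 1.19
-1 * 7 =-7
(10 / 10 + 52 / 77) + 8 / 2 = 437 / 77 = 5.68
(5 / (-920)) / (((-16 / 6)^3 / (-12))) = -81 / 23552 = -0.00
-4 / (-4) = 1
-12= -12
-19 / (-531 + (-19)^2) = 19 / 170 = 0.11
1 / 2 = 0.50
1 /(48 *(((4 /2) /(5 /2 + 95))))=65 /64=1.02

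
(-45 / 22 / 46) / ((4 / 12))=-135 / 1012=-0.13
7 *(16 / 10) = 56 / 5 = 11.20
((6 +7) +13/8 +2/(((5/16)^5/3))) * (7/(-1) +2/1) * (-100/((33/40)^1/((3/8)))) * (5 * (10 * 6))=138265290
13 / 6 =2.17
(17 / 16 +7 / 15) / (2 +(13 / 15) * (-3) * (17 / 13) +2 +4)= 367 / 1104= 0.33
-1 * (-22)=22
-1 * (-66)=66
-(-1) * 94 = 94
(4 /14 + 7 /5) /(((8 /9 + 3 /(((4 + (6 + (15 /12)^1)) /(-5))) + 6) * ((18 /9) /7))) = 531 /500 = 1.06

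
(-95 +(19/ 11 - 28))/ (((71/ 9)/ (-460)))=5522760/ 781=7071.40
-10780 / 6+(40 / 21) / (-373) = -4691110 / 2611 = -1796.67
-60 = -60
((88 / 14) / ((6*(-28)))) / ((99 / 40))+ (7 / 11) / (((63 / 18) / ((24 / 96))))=883 / 29106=0.03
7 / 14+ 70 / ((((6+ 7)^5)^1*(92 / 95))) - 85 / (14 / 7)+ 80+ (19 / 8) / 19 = 2604633695 / 68317912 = 38.13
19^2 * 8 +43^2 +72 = 4809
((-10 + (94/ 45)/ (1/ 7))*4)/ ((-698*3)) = -416/ 47115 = -0.01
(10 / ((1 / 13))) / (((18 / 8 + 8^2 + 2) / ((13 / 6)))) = 260 / 63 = 4.13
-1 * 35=-35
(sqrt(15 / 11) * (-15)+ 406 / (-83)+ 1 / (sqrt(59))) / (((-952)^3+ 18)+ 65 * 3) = -sqrt(59) / 50905270505+ 406 / 71612499185+ 3 * sqrt(165) / 1898162629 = 0.00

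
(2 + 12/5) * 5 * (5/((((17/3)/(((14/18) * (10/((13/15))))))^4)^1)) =1650687500000/2385443281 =691.98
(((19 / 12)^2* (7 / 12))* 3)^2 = 6385729 / 331776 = 19.25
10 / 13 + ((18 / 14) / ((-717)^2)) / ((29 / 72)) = 115956566 / 150742319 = 0.77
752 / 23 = 32.70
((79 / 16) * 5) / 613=395 / 9808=0.04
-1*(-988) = 988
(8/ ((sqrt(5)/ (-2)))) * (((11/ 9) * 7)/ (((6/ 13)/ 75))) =-40040 * sqrt(5)/ 9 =-9948.02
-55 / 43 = -1.28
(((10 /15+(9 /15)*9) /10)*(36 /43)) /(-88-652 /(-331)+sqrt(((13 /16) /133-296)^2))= 384584928 /158983574275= 0.00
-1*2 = -2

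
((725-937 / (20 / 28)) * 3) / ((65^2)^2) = -8802 / 89253125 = -0.00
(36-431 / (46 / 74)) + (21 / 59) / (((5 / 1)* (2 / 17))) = -8911999 / 13570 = -656.74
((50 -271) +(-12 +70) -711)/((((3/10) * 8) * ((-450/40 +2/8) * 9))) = 2185/594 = 3.68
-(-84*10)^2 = -705600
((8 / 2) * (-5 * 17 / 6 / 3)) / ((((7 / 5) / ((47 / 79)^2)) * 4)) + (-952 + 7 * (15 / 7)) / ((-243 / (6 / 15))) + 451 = 47914891411 / 106159410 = 451.35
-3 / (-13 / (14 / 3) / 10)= 140 / 13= 10.77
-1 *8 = -8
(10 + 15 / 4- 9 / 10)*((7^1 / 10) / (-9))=-1799 / 1800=-1.00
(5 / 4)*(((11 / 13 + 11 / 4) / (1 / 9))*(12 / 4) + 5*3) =29145 / 208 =140.12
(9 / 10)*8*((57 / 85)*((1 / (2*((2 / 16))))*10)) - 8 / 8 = 16331 / 85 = 192.13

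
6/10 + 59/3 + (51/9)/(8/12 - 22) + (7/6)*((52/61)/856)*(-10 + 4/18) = 1127283703/56393280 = 19.99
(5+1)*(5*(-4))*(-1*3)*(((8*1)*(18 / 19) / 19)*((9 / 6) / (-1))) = -77760 / 361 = -215.40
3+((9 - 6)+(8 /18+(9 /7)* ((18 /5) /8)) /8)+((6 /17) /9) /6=1051193 /171360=6.13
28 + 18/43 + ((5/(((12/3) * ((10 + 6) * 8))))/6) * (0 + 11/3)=11264317/396288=28.42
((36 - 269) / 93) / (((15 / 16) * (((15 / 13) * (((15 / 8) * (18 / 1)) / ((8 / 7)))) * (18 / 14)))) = -1550848 / 25423875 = -0.06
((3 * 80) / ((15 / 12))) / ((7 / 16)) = 3072 / 7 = 438.86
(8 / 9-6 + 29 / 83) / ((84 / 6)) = -3557 / 10458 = -0.34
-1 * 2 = -2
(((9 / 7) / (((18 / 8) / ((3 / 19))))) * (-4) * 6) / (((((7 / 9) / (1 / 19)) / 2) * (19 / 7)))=-5184 / 48013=-0.11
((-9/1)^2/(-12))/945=-1/140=-0.01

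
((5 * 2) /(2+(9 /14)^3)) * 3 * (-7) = -576240 /6217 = -92.69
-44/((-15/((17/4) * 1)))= 187/15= 12.47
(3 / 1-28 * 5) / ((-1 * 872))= 137 / 872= 0.16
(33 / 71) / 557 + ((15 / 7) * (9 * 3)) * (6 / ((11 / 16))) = 1537589901 / 3045119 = 504.94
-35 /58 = -0.60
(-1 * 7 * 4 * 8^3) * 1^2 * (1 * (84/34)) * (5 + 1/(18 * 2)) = -178075.61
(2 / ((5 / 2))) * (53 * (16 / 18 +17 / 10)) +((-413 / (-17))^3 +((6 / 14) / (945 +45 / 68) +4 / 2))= 159784690530607 / 11057566275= 14450.26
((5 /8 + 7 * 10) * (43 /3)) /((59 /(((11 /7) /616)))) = 24295 /555072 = 0.04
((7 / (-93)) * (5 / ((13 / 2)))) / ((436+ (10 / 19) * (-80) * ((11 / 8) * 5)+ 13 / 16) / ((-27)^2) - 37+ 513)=-5171040 / 42530204821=-0.00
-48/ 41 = -1.17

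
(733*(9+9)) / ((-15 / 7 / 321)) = -9882306 / 5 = -1976461.20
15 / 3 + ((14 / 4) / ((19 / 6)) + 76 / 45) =6664 / 855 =7.79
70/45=14/9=1.56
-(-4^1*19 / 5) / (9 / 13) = 988 / 45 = 21.96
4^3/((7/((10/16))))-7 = -9/7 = -1.29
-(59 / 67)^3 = -205379 / 300763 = -0.68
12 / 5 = 2.40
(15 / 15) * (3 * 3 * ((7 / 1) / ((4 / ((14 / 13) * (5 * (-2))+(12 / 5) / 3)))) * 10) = -20412 / 13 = -1570.15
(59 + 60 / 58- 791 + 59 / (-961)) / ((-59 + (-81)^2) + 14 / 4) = -40745978 / 362603559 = -0.11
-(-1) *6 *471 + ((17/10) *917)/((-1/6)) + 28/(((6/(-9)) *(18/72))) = -33477/5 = -6695.40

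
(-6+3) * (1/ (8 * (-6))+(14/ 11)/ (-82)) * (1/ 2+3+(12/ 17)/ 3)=0.41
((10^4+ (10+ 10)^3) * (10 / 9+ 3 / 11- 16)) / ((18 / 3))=-1447000 / 33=-43848.48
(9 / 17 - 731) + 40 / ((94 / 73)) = -558826 / 799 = -699.41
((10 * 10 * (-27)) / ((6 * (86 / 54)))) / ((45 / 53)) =-14310 / 43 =-332.79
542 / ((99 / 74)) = 40108 / 99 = 405.13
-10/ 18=-5/ 9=-0.56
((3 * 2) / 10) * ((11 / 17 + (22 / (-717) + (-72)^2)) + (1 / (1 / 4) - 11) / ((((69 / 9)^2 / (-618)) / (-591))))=-49407701797 / 2149327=-22987.52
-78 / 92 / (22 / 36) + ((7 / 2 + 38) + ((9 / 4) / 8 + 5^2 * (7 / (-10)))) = 185349 / 8096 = 22.89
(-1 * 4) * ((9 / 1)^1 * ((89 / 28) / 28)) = -801 / 196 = -4.09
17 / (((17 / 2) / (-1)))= -2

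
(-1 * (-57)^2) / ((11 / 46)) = -149454 / 11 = -13586.73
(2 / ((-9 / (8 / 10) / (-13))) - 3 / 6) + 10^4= 900163 / 90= 10001.81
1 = 1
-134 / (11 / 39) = -5226 / 11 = -475.09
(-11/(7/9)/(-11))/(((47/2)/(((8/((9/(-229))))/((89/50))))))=-183200/29281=-6.26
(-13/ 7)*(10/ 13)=-10/ 7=-1.43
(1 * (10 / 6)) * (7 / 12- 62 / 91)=-535 / 3276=-0.16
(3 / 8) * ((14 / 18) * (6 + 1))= 49 / 24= 2.04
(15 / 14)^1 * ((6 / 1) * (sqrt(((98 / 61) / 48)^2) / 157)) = 105 / 76616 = 0.00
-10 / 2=-5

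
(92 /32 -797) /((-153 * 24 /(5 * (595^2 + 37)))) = 5623389715 /14688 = 382856.05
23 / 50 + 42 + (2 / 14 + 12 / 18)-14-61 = -33317 / 1050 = -31.73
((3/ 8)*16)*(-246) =-1476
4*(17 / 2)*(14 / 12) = 119 / 3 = 39.67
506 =506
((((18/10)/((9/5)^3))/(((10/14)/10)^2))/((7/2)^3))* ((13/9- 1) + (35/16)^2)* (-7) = -301225/5832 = -51.65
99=99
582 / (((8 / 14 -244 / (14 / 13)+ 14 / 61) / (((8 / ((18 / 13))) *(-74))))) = 1102.17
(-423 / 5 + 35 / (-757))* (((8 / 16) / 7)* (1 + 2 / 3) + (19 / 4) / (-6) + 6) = -28674547 / 63588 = -450.94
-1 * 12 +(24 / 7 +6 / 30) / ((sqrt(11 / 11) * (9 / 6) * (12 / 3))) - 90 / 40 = -5731 / 420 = -13.65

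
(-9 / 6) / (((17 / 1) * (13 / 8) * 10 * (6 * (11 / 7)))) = -7 / 12155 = -0.00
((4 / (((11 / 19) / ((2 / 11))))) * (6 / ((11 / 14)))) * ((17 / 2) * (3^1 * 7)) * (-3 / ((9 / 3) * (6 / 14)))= -5317872 / 1331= -3995.40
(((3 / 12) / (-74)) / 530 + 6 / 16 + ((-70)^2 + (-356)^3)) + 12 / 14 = -49541418113477 / 1098160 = -45113114.77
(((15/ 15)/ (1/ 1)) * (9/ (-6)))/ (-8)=3/ 16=0.19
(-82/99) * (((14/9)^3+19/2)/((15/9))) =-792899/120285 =-6.59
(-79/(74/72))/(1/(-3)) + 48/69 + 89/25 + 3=5060264/21275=237.85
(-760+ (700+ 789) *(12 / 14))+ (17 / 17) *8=3670 / 7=524.29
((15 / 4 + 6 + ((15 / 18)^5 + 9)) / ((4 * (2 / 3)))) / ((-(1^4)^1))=-148925 / 20736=-7.18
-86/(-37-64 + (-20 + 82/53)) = 4558/6331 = 0.72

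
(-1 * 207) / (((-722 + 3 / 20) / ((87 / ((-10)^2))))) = 18009 / 72185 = 0.25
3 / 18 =1 / 6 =0.17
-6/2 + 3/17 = -48/17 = -2.82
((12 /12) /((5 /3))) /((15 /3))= 3 /25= 0.12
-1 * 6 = -6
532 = 532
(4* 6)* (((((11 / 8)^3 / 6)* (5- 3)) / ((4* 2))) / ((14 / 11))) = 14641 / 7168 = 2.04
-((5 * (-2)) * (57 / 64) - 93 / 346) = 9.18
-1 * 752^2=-565504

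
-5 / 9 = -0.56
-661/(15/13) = -8593/15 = -572.87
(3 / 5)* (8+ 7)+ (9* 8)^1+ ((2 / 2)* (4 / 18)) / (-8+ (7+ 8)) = 5105 / 63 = 81.03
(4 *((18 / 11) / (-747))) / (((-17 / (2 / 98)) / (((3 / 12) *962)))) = 0.00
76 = 76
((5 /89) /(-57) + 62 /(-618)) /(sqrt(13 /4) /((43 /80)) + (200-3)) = -19282096808 /37483966926279 + 91049920 * sqrt(13) /37483966926279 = -0.00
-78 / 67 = -1.16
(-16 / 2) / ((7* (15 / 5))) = -8 / 21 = -0.38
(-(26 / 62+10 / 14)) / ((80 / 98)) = -861 / 620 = -1.39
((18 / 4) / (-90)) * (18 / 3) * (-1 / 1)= 3 / 10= 0.30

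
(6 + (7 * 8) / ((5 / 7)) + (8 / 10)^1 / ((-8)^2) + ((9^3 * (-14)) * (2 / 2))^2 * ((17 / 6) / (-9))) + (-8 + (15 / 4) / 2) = -32791799.71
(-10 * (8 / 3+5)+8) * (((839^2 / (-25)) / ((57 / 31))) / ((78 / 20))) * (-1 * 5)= -8990479012 / 6669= -1348100.02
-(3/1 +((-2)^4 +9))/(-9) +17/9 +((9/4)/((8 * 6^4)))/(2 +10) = 276481/55296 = 5.00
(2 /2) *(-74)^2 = 5476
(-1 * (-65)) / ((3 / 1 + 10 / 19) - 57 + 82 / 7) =-1.56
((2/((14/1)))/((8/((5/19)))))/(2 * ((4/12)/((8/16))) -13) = -3/7448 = -0.00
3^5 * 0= 0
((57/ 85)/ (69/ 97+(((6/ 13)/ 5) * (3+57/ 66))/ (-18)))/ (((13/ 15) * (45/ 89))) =10825782/ 4892005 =2.21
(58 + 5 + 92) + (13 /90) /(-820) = 11438987 /73800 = 155.00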